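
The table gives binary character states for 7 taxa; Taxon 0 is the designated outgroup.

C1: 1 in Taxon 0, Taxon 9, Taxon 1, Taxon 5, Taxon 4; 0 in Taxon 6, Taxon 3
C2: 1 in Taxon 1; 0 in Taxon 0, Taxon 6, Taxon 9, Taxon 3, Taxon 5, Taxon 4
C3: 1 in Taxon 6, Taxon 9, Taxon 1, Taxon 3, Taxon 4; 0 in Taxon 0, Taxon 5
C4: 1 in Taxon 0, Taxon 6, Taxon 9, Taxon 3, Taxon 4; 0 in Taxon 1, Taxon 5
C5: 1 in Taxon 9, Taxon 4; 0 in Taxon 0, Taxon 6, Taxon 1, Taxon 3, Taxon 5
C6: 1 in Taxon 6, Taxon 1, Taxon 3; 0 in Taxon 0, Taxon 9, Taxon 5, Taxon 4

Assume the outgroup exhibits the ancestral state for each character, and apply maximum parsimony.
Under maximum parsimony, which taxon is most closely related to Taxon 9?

Character polarity is set by the outgroup: the derived state is whichever differs from the outgroup's state, so for C1, C4 the derived state is '0', and for the remaining characters it is '1'.
Only Taxon 3 and Taxon 6 show the derived state '0' for C1, supporting them as a clade.
C2: derived state '1' in Taxon 1 only — an autapomorphy, so it tells us nothing about relationships among taxa.
Only Taxon 1, Taxon 3, Taxon 4, Taxon 6, and Taxon 9 show the derived state '1' for C3, supporting them as a clade.
C4 (state '0') occurs in Taxon 1 and Taxon 5 but conflicts with the nesting implied by the other characters — most parsimoniously interpreted as homoplasy.
Only Taxon 4 and Taxon 9 show the derived state '1' for C5, supporting them as a clade.
C6 (derived state '1') is shared by Taxon 1, Taxon 3, and Taxon 6 — a synapomorphy uniting that clade.
Most parsimonious ingroup topology: ((((Taxon 6,Taxon 3),Taxon 1),(Taxon 9,Taxon 4)),Taxon 5).
Taxon 9 and Taxon 4 form a cherry on this tree, so they are sister taxa.

Taxon 4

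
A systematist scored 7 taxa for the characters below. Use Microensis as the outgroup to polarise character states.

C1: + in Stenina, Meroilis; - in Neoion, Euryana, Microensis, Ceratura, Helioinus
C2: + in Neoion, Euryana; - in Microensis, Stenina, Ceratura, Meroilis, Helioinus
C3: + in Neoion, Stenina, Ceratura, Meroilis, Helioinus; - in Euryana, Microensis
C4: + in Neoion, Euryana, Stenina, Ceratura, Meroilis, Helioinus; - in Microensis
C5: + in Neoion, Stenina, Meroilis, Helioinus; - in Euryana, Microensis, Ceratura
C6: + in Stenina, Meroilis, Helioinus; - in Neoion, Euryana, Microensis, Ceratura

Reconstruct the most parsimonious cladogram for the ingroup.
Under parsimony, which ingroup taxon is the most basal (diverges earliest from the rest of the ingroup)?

The outgroup has state '-' for every character, so '+' is the derived state throughout.
C1: derived state '+' in Meroilis and Stenina only — synapomorphy for {Meroilis, Stenina}.
C2 (state '+') occurs in Euryana and Neoion but conflicts with the nesting implied by the other characters — most parsimoniously interpreted as homoplasy.
Only Ceratura, Helioinus, Meroilis, Neoion, and Stenina show the derived state '+' for C3, supporting them as a clade.
All ingroup taxa share the derived state '+' for C4; it defines the ingroup but does not resolve relationships within it.
Only Helioinus, Meroilis, Neoion, and Stenina show the derived state '+' for C5, supporting them as a clade.
C6: derived state '+' in Helioinus, Meroilis, and Stenina only — synapomorphy for {Helioinus, Meroilis, Stenina}.
Most parsimonious ingroup topology: ((Ceratura,(Neoion,(Helioinus,(Stenina,Meroilis)))),Euryana).
Euryana is sister to the clade containing all other ingroup taxa, so it is the earliest-diverging (most basal) ingroup lineage.

Euryana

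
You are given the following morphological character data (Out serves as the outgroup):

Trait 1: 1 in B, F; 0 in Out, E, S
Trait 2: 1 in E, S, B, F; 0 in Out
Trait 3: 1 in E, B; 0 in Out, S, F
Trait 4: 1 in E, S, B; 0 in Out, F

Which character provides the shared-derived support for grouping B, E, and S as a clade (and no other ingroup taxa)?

The outgroup has state '0' for every character, so '1' is the derived state throughout.
Trait 1 groups B and F, which is incompatible with the clades supported by the remaining characters; treating it as convergent (homoplasy) costs fewer steps than any alternative tree.
Trait 2 (derived state '1') is shared by all ingroup taxa — unites the whole ingroup.
Only B and E show the derived state '1' for Trait 3, supporting them as a clade.
Trait 4 (derived state '1') is shared by B, E, and S — a synapomorphy uniting that clade.
Most parsimonious ingroup topology: (((E,B),S),F).
The clade {B, E, S} is supported by Trait 4: its derived state '1' occurs in exactly those taxa and in no other taxon (including the outgroup).

Trait 4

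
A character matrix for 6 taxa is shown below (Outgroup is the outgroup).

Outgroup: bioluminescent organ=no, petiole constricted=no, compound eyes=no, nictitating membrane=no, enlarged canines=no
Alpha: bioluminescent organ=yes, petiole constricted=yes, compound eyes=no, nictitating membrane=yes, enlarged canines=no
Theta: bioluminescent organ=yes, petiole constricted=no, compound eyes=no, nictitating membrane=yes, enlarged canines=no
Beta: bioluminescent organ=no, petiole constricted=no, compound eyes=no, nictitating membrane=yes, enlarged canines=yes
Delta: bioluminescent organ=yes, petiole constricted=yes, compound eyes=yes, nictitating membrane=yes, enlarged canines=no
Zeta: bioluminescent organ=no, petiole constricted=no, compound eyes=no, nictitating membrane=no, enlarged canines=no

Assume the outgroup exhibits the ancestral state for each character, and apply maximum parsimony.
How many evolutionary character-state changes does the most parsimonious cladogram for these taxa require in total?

The outgroup has state 'no' for every character, so 'yes' is the derived state throughout.
Only Alpha, Delta, and Theta show the derived state 'yes' for bioluminescent organ, supporting them as a clade.
petiole constricted: derived state 'yes' in Alpha and Delta only — synapomorphy for {Alpha, Delta}.
compound eyes: derived state 'yes' in Delta only — an autapomorphy, so it tells us nothing about relationships among taxa.
nictitating membrane (derived state 'yes') is shared by Alpha, Beta, Delta, and Theta — a synapomorphy uniting that clade.
enlarged canines (derived state 'yes') is unique to Beta (autapomorphy; uninformative for grouping).
Most parsimonious ingroup topology: ((((Alpha,Delta),Theta),Beta),Zeta).
Changes per character on this tree: bioluminescent organ: 1; petiole constricted: 1; compound eyes: 1; nictitating membrane: 1; enlarged canines: 1.
Total = 5.

5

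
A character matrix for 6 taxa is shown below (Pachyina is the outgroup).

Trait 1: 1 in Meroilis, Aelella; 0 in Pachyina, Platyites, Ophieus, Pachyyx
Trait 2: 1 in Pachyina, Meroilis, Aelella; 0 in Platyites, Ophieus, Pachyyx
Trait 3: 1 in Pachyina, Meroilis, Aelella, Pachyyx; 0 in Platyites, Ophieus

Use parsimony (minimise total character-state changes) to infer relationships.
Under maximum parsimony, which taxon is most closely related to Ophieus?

Character polarity is set by the outgroup: the derived state is whichever differs from the outgroup's state, so for Trait 2, Trait 3 the derived state is '0', and for the remaining characters it is '1'.
Only Aelella and Meroilis show the derived state '1' for Trait 1, supporting them as a clade.
Trait 2 (derived state '0') is shared by Ophieus, Pachyyx, and Platyites — a synapomorphy uniting that clade.
Trait 3: derived state '0' in Ophieus and Platyites only — synapomorphy for {Ophieus, Platyites}.
Most parsimonious ingroup topology: (((Platyites,Ophieus),Pachyyx),(Meroilis,Aelella)).
Ophieus and Platyites form a cherry on this tree, so they are sister taxa.

Platyites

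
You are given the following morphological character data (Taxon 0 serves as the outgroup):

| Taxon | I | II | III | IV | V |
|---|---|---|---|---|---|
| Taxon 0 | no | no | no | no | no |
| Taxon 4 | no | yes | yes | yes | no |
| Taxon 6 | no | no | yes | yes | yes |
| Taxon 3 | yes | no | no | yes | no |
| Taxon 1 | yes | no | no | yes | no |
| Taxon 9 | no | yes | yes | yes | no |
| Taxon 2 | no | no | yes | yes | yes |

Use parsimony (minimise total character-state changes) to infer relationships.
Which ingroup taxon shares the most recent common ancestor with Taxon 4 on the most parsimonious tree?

Taxon 9

The outgroup has state 'no' for every character, so 'yes' is the derived state throughout.
Only Taxon 1 and Taxon 3 show the derived state 'yes' for I, supporting them as a clade.
II (derived state 'yes') is shared by Taxon 4 and Taxon 9 — a synapomorphy uniting that clade.
Only Taxon 2, Taxon 4, Taxon 6, and Taxon 9 show the derived state 'yes' for III, supporting them as a clade.
IV (derived state 'yes') is shared by all ingroup taxa — unites the whole ingroup.
Only Taxon 2 and Taxon 6 show the derived state 'yes' for V, supporting them as a clade.
Most parsimonious ingroup topology: (((Taxon 4,Taxon 9),(Taxon 6,Taxon 2)),(Taxon 3,Taxon 1)).
Taxon 4 and Taxon 9 form a cherry on this tree, so they are sister taxa.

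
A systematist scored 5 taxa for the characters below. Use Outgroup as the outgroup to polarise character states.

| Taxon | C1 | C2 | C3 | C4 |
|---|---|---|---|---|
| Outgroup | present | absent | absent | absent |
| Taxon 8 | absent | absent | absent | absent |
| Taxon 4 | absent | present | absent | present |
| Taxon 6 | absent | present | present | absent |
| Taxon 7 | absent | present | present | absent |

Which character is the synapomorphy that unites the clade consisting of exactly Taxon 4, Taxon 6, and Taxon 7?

C2

Character polarity is set by the outgroup: the derived state is whichever differs from the outgroup's state, so for C1 the derived state is 'absent', and for the remaining characters it is 'present'.
All ingroup taxa share the derived state 'absent' for C1; it defines the ingroup but does not resolve relationships within it.
C2: derived state 'present' in Taxon 4, Taxon 6, and Taxon 7 only — synapomorphy for {Taxon 4, Taxon 6, Taxon 7}.
C3 (derived state 'present') is shared by Taxon 6 and Taxon 7 — a synapomorphy uniting that clade.
C4 (derived state 'present') is unique to Taxon 4 (autapomorphy; uninformative for grouping).
Most parsimonious ingroup topology: (Taxon 8,(Taxon 4,(Taxon 6,Taxon 7))).
The clade {Taxon 4, Taxon 6, Taxon 7} is supported by C2: its derived state 'present' occurs in exactly those taxa and in no other taxon (including the outgroup).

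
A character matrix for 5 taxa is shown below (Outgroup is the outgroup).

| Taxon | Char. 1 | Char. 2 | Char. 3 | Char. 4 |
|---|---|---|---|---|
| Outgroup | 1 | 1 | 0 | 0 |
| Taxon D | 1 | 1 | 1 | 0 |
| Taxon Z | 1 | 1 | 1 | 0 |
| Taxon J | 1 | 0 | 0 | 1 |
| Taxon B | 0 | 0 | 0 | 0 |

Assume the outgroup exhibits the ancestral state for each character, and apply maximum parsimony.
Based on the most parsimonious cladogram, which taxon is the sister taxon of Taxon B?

Character polarity is set by the outgroup: the derived state is whichever differs from the outgroup's state, so for Char. 1, Char. 2 the derived state is '0', and for the remaining characters it is '1'.
Char. 1: derived state '0' in Taxon B only — an autapomorphy, so it tells us nothing about relationships among taxa.
Char. 2 (derived state '0') is shared by Taxon B and Taxon J — a synapomorphy uniting that clade.
Only Taxon D and Taxon Z show the derived state '1' for Char. 3, supporting them as a clade.
Char. 4: derived state '1' in Taxon J only — an autapomorphy, so it tells us nothing about relationships among taxa.
Most parsimonious ingroup topology: ((Taxon D,Taxon Z),(Taxon J,Taxon B)).
Taxon B and Taxon J form a cherry on this tree, so they are sister taxa.

Taxon J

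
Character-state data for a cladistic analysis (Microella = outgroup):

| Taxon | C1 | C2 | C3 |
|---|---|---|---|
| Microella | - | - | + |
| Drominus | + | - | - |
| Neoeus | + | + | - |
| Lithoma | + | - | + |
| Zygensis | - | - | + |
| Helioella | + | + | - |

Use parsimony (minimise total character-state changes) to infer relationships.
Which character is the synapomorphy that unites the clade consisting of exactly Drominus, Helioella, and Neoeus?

C3

Character polarity is set by the outgroup: the derived state is whichever differs from the outgroup's state, so for C3 the derived state is '-', and for the remaining characters it is '+'.
Only Drominus, Helioella, Lithoma, and Neoeus show the derived state '+' for C1, supporting them as a clade.
Only Helioella and Neoeus show the derived state '+' for C2, supporting them as a clade.
C3 (derived state '-') is shared by Drominus, Helioella, and Neoeus — a synapomorphy uniting that clade.
Most parsimonious ingroup topology: (((Drominus,(Neoeus,Helioella)),Lithoma),Zygensis).
The clade {Drominus, Helioella, Neoeus} is supported by C3: its derived state '-' occurs in exactly those taxa and in no other taxon (including the outgroup).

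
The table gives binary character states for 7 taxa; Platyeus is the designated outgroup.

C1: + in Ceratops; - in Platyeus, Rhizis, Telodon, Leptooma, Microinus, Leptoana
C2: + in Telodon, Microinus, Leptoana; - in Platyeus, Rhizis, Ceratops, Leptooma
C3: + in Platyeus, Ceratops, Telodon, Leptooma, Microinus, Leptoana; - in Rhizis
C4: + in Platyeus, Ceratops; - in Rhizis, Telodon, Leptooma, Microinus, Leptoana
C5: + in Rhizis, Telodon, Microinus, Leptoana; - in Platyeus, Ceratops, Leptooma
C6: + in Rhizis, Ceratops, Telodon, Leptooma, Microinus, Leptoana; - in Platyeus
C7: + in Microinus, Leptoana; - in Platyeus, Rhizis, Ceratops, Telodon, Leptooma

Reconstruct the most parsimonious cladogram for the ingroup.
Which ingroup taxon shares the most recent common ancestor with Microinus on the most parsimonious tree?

Leptoana

Character polarity is set by the outgroup: the derived state is whichever differs from the outgroup's state, so for C3, C4 the derived state is '-', and for the remaining characters it is '+'.
C1 (derived state '+') is unique to Ceratops (autapomorphy; uninformative for grouping).
C2 (derived state '+') is shared by Leptoana, Microinus, and Telodon — a synapomorphy uniting that clade.
C3 (derived state '-') is unique to Rhizis (autapomorphy; uninformative for grouping).
C4: derived state '-' in Leptoana, Leptooma, Microinus, Rhizis, and Telodon only — synapomorphy for {Leptoana, Leptooma, Microinus, Rhizis, Telodon}.
C5: derived state '+' in Leptoana, Microinus, Rhizis, and Telodon only — synapomorphy for {Leptoana, Microinus, Rhizis, Telodon}.
All ingroup taxa share the derived state '+' for C6; it defines the ingroup but does not resolve relationships within it.
Only Leptoana and Microinus show the derived state '+' for C7, supporting them as a clade.
Most parsimonious ingroup topology: (((Rhizis,(Telodon,(Microinus,Leptoana))),Leptooma),Ceratops).
Microinus and Leptoana form a cherry on this tree, so they are sister taxa.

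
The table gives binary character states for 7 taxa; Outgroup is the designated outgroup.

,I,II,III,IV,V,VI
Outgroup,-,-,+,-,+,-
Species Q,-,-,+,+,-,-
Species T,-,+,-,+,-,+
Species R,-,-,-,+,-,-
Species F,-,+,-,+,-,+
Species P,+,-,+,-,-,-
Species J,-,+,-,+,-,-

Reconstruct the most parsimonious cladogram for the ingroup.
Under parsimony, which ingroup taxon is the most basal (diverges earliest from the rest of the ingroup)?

Species P

Character polarity is set by the outgroup: the derived state is whichever differs from the outgroup's state, so for III, V the derived state is '-', and for the remaining characters it is '+'.
I: derived state '+' in Species P only — an autapomorphy, so it tells us nothing about relationships among taxa.
Only Species F, Species J, and Species T show the derived state '+' for II, supporting them as a clade.
III (derived state '-') is shared by Species F, Species J, Species R, and Species T — a synapomorphy uniting that clade.
IV (derived state '+') is shared by Species F, Species J, Species Q, Species R, and Species T — a synapomorphy uniting that clade.
V (derived state '-') is shared by all ingroup taxa — unites the whole ingroup.
VI (derived state '+') is shared by Species F and Species T — a synapomorphy uniting that clade.
Most parsimonious ingroup topology: ((Species Q,(((Species T,Species F),Species J),Species R)),Species P).
Species P is sister to the clade containing all other ingroup taxa, so it is the earliest-diverging (most basal) ingroup lineage.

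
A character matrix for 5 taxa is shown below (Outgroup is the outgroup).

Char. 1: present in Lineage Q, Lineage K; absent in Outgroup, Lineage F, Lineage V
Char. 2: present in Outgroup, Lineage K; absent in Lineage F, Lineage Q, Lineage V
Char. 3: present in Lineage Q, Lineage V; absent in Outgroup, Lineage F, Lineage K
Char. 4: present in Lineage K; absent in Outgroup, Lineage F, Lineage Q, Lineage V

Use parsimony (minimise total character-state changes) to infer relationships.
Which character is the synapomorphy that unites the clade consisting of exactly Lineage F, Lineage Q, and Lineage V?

Char. 2

Character polarity is set by the outgroup: the derived state is whichever differs from the outgroup's state, so for Char. 2 the derived state is 'absent', and for the remaining characters it is 'present'.
Char. 1 (state 'present') occurs in Lineage K and Lineage Q but conflicts with the nesting implied by the other characters — most parsimoniously interpreted as homoplasy.
Char. 2 (derived state 'absent') is shared by Lineage F, Lineage Q, and Lineage V — a synapomorphy uniting that clade.
Only Lineage Q and Lineage V show the derived state 'present' for Char. 3, supporting them as a clade.
Char. 4: derived state 'present' in Lineage K only — an autapomorphy, so it tells us nothing about relationships among taxa.
Most parsimonious ingroup topology: ((Lineage F,(Lineage Q,Lineage V)),Lineage K).
The clade {Lineage F, Lineage Q, Lineage V} is supported by Char. 2: its derived state 'absent' occurs in exactly those taxa and in no other taxon (including the outgroup).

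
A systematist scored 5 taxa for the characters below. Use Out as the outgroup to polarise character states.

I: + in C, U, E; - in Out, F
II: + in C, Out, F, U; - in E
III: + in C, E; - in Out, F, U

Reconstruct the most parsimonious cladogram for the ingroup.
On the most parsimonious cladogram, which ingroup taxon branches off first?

Character polarity is set by the outgroup: the derived state is whichever differs from the outgroup's state, so for II the derived state is '-', and for the remaining characters it is '+'.
Only C, E, and U show the derived state '+' for I, supporting them as a clade.
II: derived state '-' in E only — an autapomorphy, so it tells us nothing about relationships among taxa.
III (derived state '+') is shared by C and E — a synapomorphy uniting that clade.
Most parsimonious ingroup topology: (((E,C),U),F).
F is sister to the clade containing all other ingroup taxa, so it is the earliest-diverging (most basal) ingroup lineage.

F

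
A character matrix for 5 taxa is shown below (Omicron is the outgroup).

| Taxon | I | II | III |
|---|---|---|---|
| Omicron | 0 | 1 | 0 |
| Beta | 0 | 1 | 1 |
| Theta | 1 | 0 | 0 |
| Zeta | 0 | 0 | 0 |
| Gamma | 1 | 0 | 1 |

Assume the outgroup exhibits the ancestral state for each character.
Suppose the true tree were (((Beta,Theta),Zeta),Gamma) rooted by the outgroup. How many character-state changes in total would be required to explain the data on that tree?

6

Map each character onto (((Beta,Theta),Zeta),Gamma) (rooted by Omicron) and count the minimum state changes it requires (Fitch parsimony):
I: 2; II: 2; III: 2.
Total tree length = 6.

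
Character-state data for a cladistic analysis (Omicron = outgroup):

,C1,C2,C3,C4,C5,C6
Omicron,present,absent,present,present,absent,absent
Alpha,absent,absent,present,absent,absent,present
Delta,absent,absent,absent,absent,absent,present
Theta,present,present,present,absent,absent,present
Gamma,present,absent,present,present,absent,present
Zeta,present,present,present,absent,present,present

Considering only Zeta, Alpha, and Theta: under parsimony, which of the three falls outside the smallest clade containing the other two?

Alpha

Character polarity is set by the outgroup: the derived state is whichever differs from the outgroup's state, so for C1, C3, C4 the derived state is 'absent', and for the remaining characters it is 'present'.
C1 (derived state 'absent') is shared by Alpha and Delta — a synapomorphy uniting that clade.
C2: derived state 'present' in Theta and Zeta only — synapomorphy for {Theta, Zeta}.
C3 (derived state 'absent') is unique to Delta (autapomorphy; uninformative for grouping).
C4 (derived state 'absent') is shared by Alpha, Delta, Theta, and Zeta — a synapomorphy uniting that clade.
C5: derived state 'present' in Zeta only — an autapomorphy, so it tells us nothing about relationships among taxa.
All ingroup taxa share the derived state 'present' for C6; it defines the ingroup but does not resolve relationships within it.
Most parsimonious ingroup topology: (((Alpha,Delta),(Theta,Zeta)),Gamma).
Theta and Zeta share a more recent common ancestor with each other than either does with Alpha, so Alpha is the least closely related of the three.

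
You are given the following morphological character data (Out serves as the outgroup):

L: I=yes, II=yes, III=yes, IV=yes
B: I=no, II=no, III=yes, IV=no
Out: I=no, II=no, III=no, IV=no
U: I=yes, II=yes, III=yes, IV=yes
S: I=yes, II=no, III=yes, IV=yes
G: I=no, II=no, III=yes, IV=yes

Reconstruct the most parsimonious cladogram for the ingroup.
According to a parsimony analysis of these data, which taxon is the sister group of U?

The outgroup has state 'no' for every character, so 'yes' is the derived state throughout.
I: derived state 'yes' in L, S, and U only — synapomorphy for {L, S, U}.
II (derived state 'yes') is shared by L and U — a synapomorphy uniting that clade.
All ingroup taxa share the derived state 'yes' for III; it defines the ingroup but does not resolve relationships within it.
Only G, L, S, and U show the derived state 'yes' for IV, supporting them as a clade.
Most parsimonious ingroup topology: (((S,(L,U)),G),B).
U and L form a cherry on this tree, so they are sister taxa.

L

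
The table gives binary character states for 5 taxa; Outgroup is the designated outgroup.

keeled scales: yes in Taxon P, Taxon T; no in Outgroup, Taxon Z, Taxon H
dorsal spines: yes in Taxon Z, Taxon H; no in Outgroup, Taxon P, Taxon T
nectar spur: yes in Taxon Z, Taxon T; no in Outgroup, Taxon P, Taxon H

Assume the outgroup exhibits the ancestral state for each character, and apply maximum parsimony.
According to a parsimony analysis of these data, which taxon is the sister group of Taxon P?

The outgroup has state 'no' for every character, so 'yes' is the derived state throughout.
keeled scales: derived state 'yes' in Taxon P and Taxon T only — synapomorphy for {Taxon P, Taxon T}.
dorsal spines (derived state 'yes') is shared by Taxon H and Taxon Z — a synapomorphy uniting that clade.
nectar spur groups Taxon T and Taxon Z, which is incompatible with the clades supported by the remaining characters; treating it as convergent (homoplasy) costs fewer steps than any alternative tree.
Most parsimonious ingroup topology: ((Taxon P,Taxon T),(Taxon Z,Taxon H)).
Taxon P and Taxon T form a cherry on this tree, so they are sister taxa.

Taxon T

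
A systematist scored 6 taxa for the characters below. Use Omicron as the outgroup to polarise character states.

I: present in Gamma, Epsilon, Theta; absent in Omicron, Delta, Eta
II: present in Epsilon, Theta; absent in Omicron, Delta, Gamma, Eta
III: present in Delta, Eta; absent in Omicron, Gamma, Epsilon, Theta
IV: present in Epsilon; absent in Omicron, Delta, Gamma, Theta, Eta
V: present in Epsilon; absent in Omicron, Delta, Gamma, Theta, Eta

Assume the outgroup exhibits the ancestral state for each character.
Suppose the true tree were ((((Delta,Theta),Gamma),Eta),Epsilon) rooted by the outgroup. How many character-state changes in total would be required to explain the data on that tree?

9

Map each character onto ((((Delta,Theta),Gamma),Eta),Epsilon) (rooted by Omicron) and count the minimum state changes it requires (Fitch parsimony):
I: 3; II: 2; III: 2; IV: 1; V: 1.
Total tree length = 9.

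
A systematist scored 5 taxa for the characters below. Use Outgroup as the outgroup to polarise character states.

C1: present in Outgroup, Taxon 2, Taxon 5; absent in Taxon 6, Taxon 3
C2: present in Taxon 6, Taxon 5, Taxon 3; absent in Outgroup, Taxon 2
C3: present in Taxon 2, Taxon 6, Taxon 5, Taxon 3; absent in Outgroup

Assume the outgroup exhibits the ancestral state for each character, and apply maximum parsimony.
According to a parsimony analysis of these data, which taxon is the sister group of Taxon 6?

Character polarity is set by the outgroup: the derived state is whichever differs from the outgroup's state, so for C1 the derived state is 'absent', and for the remaining characters it is 'present'.
C1: derived state 'absent' in Taxon 3 and Taxon 6 only — synapomorphy for {Taxon 3, Taxon 6}.
C2 (derived state 'present') is shared by Taxon 3, Taxon 5, and Taxon 6 — a synapomorphy uniting that clade.
All ingroup taxa share the derived state 'present' for C3; it defines the ingroup but does not resolve relationships within it.
Most parsimonious ingroup topology: (Taxon 2,((Taxon 6,Taxon 3),Taxon 5)).
Taxon 6 and Taxon 3 form a cherry on this tree, so they are sister taxa.

Taxon 3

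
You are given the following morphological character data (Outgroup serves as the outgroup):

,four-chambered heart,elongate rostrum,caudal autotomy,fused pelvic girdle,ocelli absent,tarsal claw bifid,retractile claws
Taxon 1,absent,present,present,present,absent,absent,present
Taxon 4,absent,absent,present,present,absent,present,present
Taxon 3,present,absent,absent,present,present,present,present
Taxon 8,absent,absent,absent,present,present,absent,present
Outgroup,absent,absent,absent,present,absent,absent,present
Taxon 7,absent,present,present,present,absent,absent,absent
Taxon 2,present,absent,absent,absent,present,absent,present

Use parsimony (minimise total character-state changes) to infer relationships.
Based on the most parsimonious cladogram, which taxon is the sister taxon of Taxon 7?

Taxon 1

Character polarity is set by the outgroup: the derived state is whichever differs from the outgroup's state, so for fused pelvic girdle, retractile claws the derived state is 'absent', and for the remaining characters it is 'present'.
four-chambered heart: derived state 'present' in Taxon 2 and Taxon 3 only — synapomorphy for {Taxon 2, Taxon 3}.
Only Taxon 1 and Taxon 7 show the derived state 'present' for elongate rostrum, supporting them as a clade.
caudal autotomy (derived state 'present') is shared by Taxon 1, Taxon 4, and Taxon 7 — a synapomorphy uniting that clade.
fused pelvic girdle: derived state 'absent' in Taxon 2 only — an autapomorphy, so it tells us nothing about relationships among taxa.
ocelli absent (derived state 'present') is shared by Taxon 2, Taxon 3, and Taxon 8 — a synapomorphy uniting that clade.
tarsal claw bifid (state 'present') occurs in Taxon 3 and Taxon 4 but conflicts with the nesting implied by the other characters — most parsimoniously interpreted as homoplasy.
retractile claws (derived state 'absent') is unique to Taxon 7 (autapomorphy; uninformative for grouping).
Most parsimonious ingroup topology: ((Taxon 4,(Taxon 1,Taxon 7)),((Taxon 3,Taxon 2),Taxon 8)).
Taxon 7 and Taxon 1 form a cherry on this tree, so they are sister taxa.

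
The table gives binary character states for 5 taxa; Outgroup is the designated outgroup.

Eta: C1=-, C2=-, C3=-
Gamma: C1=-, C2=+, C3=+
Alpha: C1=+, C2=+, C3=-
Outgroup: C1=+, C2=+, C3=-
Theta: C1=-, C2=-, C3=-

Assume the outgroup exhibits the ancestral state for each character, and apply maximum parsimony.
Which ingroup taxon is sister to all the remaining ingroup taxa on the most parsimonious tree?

Alpha

Character polarity is set by the outgroup: the derived state is whichever differs from the outgroup's state, so for C1, C2 the derived state is '-', and for the remaining characters it is '+'.
C1: derived state '-' in Eta, Gamma, and Theta only — synapomorphy for {Eta, Gamma, Theta}.
C2: derived state '-' in Eta and Theta only — synapomorphy for {Eta, Theta}.
C3: derived state '+' in Gamma only — an autapomorphy, so it tells us nothing about relationships among taxa.
Most parsimonious ingroup topology: (Alpha,((Theta,Eta),Gamma)).
Alpha is sister to the clade containing all other ingroup taxa, so it is the earliest-diverging (most basal) ingroup lineage.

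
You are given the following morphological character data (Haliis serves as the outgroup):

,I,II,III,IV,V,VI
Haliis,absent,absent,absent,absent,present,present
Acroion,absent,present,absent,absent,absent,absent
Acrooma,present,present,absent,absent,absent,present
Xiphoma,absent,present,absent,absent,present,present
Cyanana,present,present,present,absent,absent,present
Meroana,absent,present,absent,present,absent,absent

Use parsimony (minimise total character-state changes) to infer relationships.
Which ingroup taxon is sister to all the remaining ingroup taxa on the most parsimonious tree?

Xiphoma

Character polarity is set by the outgroup: the derived state is whichever differs from the outgroup's state, so for V, VI the derived state is 'absent', and for the remaining characters it is 'present'.
Only Acrooma and Cyanana show the derived state 'present' for I, supporting them as a clade.
All ingroup taxa share the derived state 'present' for II; it defines the ingroup but does not resolve relationships within it.
III: derived state 'present' in Cyanana only — an autapomorphy, so it tells us nothing about relationships among taxa.
IV (derived state 'present') is unique to Meroana (autapomorphy; uninformative for grouping).
Only Acroion, Acrooma, Cyanana, and Meroana show the derived state 'absent' for V, supporting them as a clade.
Only Acroion and Meroana show the derived state 'absent' for VI, supporting them as a clade.
Most parsimonious ingroup topology: (((Acroion,Meroana),(Acrooma,Cyanana)),Xiphoma).
Xiphoma is sister to the clade containing all other ingroup taxa, so it is the earliest-diverging (most basal) ingroup lineage.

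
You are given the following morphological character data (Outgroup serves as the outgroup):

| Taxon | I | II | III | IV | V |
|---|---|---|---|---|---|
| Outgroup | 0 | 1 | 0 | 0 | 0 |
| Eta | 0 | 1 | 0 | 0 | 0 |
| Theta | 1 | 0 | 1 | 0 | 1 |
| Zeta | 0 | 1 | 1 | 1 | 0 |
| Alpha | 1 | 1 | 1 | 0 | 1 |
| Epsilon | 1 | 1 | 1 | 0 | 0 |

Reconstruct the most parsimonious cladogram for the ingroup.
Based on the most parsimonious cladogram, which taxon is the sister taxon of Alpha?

Character polarity is set by the outgroup: the derived state is whichever differs from the outgroup's state, so for II the derived state is '0', and for the remaining characters it is '1'.
I (derived state '1') is shared by Alpha, Epsilon, and Theta — a synapomorphy uniting that clade.
II (derived state '0') is unique to Theta (autapomorphy; uninformative for grouping).
III: derived state '1' in Alpha, Epsilon, Theta, and Zeta only — synapomorphy for {Alpha, Epsilon, Theta, Zeta}.
IV: derived state '1' in Zeta only — an autapomorphy, so it tells us nothing about relationships among taxa.
V: derived state '1' in Alpha and Theta only — synapomorphy for {Alpha, Theta}.
Most parsimonious ingroup topology: (Eta,(((Theta,Alpha),Epsilon),Zeta)).
Alpha and Theta form a cherry on this tree, so they are sister taxa.

Theta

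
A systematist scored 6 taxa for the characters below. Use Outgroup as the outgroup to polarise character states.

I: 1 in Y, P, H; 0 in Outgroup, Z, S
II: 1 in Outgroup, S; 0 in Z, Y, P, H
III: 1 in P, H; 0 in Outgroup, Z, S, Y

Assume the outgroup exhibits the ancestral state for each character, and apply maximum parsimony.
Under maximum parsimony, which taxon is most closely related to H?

Character polarity is set by the outgroup: the derived state is whichever differs from the outgroup's state, so for II the derived state is '0', and for the remaining characters it is '1'.
I (derived state '1') is shared by H, P, and Y — a synapomorphy uniting that clade.
II: derived state '0' in H, P, Y, and Z only — synapomorphy for {H, P, Y, Z}.
Only H and P show the derived state '1' for III, supporting them as a clade.
Most parsimonious ingroup topology: ((Z,(Y,(P,H))),S).
H and P form a cherry on this tree, so they are sister taxa.

P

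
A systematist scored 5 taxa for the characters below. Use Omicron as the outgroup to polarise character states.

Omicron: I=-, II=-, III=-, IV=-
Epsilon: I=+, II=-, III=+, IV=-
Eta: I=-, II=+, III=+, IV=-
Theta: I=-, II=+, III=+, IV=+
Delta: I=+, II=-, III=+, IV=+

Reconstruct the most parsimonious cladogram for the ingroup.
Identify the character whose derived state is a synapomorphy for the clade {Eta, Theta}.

II

The outgroup has state '-' for every character, so '+' is the derived state throughout.
I (derived state '+') is shared by Delta and Epsilon — a synapomorphy uniting that clade.
II: derived state '+' in Eta and Theta only — synapomorphy for {Eta, Theta}.
All ingroup taxa share the derived state '+' for III; it defines the ingroup but does not resolve relationships within it.
IV (state '+') occurs in Delta and Theta but conflicts with the nesting implied by the other characters — most parsimoniously interpreted as homoplasy.
Most parsimonious ingroup topology: ((Epsilon,Delta),(Eta,Theta)).
The clade {Eta, Theta} is supported by II: its derived state '+' occurs in exactly those taxa and in no other taxon (including the outgroup).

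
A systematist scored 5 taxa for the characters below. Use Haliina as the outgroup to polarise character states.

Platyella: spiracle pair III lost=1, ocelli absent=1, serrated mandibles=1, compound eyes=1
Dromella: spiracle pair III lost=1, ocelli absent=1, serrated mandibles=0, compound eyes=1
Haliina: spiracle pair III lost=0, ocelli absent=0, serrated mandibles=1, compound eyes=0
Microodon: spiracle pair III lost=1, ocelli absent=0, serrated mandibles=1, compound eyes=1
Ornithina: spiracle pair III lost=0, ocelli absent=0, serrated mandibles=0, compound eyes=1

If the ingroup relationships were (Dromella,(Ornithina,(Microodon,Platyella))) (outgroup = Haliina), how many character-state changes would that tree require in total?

7

Map each character onto (Dromella,(Ornithina,(Microodon,Platyella))) (rooted by Haliina) and count the minimum state changes it requires (Fitch parsimony):
spiracle pair III lost: 2; ocelli absent: 2; serrated mandibles: 2; compound eyes: 1.
Total tree length = 7.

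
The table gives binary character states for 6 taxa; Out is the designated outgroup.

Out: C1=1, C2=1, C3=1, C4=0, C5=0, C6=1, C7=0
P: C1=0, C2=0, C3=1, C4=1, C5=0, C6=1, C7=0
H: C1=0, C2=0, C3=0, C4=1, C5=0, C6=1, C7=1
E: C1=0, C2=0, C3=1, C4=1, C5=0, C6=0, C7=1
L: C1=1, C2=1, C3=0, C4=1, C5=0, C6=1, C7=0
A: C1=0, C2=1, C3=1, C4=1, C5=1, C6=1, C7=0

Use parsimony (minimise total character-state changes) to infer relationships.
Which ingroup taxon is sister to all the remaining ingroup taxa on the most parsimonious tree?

Character polarity is set by the outgroup: the derived state is whichever differs from the outgroup's state, so for C1, C2, C3, C6 the derived state is '0', and for the remaining characters it is '1'.
Only A, E, H, and P show the derived state '0' for C1, supporting them as a clade.
Only E, H, and P show the derived state '0' for C2, supporting them as a clade.
C3 (state '0') occurs in H and L but conflicts with the nesting implied by the other characters — most parsimoniously interpreted as homoplasy.
All ingroup taxa share the derived state '1' for C4; it defines the ingroup but does not resolve relationships within it.
C5 (derived state '1') is unique to A (autapomorphy; uninformative for grouping).
C6: derived state '0' in E only — an autapomorphy, so it tells us nothing about relationships among taxa.
C7: derived state '1' in E and H only — synapomorphy for {E, H}.
Most parsimonious ingroup topology: (((P,(H,E)),A),L).
L is sister to the clade containing all other ingroup taxa, so it is the earliest-diverging (most basal) ingroup lineage.

L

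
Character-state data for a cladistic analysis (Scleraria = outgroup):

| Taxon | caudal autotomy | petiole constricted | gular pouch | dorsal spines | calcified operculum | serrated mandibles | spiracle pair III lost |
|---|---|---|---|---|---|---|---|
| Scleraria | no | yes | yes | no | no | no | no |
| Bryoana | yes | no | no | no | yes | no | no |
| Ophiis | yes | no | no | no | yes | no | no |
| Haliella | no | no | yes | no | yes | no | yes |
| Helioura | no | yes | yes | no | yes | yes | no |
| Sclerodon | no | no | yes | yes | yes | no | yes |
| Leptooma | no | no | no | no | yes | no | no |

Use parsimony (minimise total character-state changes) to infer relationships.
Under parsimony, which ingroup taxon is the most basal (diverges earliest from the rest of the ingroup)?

Character polarity is set by the outgroup: the derived state is whichever differs from the outgroup's state, so for petiole constricted, gular pouch the derived state is 'no', and for the remaining characters it is 'yes'.
caudal autotomy (derived state 'yes') is shared by Bryoana and Ophiis — a synapomorphy uniting that clade.
Only Bryoana, Haliella, Leptooma, Ophiis, and Sclerodon show the derived state 'no' for petiole constricted, supporting them as a clade.
gular pouch (derived state 'no') is shared by Bryoana, Leptooma, and Ophiis — a synapomorphy uniting that clade.
dorsal spines (derived state 'yes') is unique to Sclerodon (autapomorphy; uninformative for grouping).
calcified operculum (derived state 'yes') is shared by all ingroup taxa — unites the whole ingroup.
serrated mandibles: derived state 'yes' in Helioura only — an autapomorphy, so it tells us nothing about relationships among taxa.
spiracle pair III lost: derived state 'yes' in Haliella and Sclerodon only — synapomorphy for {Haliella, Sclerodon}.
Most parsimonious ingroup topology: ((((Bryoana,Ophiis),Leptooma),(Haliella,Sclerodon)),Helioura).
Helioura is sister to the clade containing all other ingroup taxa, so it is the earliest-diverging (most basal) ingroup lineage.

Helioura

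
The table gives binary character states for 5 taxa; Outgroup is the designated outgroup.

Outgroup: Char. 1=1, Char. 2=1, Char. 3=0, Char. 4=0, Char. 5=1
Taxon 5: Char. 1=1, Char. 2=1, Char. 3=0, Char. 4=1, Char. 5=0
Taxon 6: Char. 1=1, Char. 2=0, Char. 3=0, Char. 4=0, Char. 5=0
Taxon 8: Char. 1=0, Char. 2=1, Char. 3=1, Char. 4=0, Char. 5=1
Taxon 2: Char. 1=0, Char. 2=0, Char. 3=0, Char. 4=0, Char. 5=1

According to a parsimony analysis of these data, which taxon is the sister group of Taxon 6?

Character polarity is set by the outgroup: the derived state is whichever differs from the outgroup's state, so for Char. 1, Char. 2, Char. 5 the derived state is '0', and for the remaining characters it is '1'.
Only Taxon 2 and Taxon 8 show the derived state '0' for Char. 1, supporting them as a clade.
Char. 2 groups Taxon 2 and Taxon 6, which is incompatible with the clades supported by the remaining characters; treating it as convergent (homoplasy) costs fewer steps than any alternative tree.
Char. 3 (derived state '1') is unique to Taxon 8 (autapomorphy; uninformative for grouping).
Char. 4 (derived state '1') is unique to Taxon 5 (autapomorphy; uninformative for grouping).
Char. 5 (derived state '0') is shared by Taxon 5 and Taxon 6 — a synapomorphy uniting that clade.
Most parsimonious ingroup topology: ((Taxon 5,Taxon 6),(Taxon 8,Taxon 2)).
Taxon 6 and Taxon 5 form a cherry on this tree, so they are sister taxa.

Taxon 5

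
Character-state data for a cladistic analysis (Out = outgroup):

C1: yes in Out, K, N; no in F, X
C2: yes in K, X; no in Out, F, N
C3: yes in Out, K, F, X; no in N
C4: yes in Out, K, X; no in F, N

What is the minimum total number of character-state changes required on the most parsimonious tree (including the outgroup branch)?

Character polarity is set by the outgroup: the derived state is whichever differs from the outgroup's state, so for C1, C3, C4 the derived state is 'no', and for the remaining characters it is 'yes'.
C1 groups F and X, which is incompatible with the clades supported by the remaining characters; treating it as convergent (homoplasy) costs fewer steps than any alternative tree.
Only K and X show the derived state 'yes' for C2, supporting them as a clade.
C3: derived state 'no' in N only — an autapomorphy, so it tells us nothing about relationships among taxa.
C4 (derived state 'no') is shared by F and N — a synapomorphy uniting that clade.
Most parsimonious ingroup topology: ((K,X),(F,N)).
Changes per character on this tree: C1: 2; C2: 1; C3: 1; C4: 1.
Total = 5.

5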